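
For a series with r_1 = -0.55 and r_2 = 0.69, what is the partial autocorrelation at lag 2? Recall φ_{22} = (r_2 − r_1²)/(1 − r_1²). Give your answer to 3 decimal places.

0.556

φ_{22} = (r_2 − r_1²) / (1 − r_1²)
r_1² = (-0.55)² = 0.3025
Numerator = 0.69 − 0.3025 = 0.3875; denominator = 1 − 0.3025 = 0.6975
φ_{22} = 0.3875 / 0.6975 = 0.556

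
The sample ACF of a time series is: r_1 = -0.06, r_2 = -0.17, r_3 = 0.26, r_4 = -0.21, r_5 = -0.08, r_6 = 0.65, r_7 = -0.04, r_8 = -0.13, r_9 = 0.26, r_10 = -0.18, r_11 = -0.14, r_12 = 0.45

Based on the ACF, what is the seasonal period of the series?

6

The largest autocorrelation is r_6 = 0.65, with a weaker echo at lag 12 (0.45); the remaining lags stay at or below 0.26.
The dominant spike at lag 6 indicates a seasonal period of 6.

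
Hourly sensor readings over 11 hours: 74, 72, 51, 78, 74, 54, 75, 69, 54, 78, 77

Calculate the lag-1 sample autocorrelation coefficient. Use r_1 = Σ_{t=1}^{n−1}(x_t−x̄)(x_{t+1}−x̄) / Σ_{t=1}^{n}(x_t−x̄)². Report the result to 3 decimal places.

-0.355

Mean x̄ = (74 + 72 + 51 + 78 + 74 + 54 + 75 + 69 + 54 + 78 + 77)/11 = 68.7273
Numerator Σ_{t=1}^{10}(x_t−x̄)(x_{t+1}−x̄) = -388.4380
Denominator Σ(x_t−x̄)² = 1094.1818
r_1 = -388.4380 / 1094.1818 = -0.355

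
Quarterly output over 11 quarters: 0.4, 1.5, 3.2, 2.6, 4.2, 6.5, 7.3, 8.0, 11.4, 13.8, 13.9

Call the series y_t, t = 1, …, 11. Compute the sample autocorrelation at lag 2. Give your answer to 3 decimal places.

0.424

Mean ȳ = (0.4 + 1.5 + 3.2 + 2.6 + 4.2 + 6.5 + 7.3 + 8.0 + 11.4 + 13.8 + 13.9)/11 = 6.6182
Numerator Σ_{t=1}^{9}(y_t−ȳ)(y_{t+2}−ȳ) = 96.7539
Denominator Σ(y_t−ȳ)² = 228.3964
r_2 = 96.7539 / 228.3964 = 0.424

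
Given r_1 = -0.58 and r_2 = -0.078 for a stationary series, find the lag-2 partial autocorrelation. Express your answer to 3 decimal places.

-0.624

φ_{22} = (r_2 − r_1²) / (1 − r_1²)
r_1² = (-0.58)² = 0.3364
Numerator = -0.078 − 0.3364 = -0.4144; denominator = 1 − 0.3364 = 0.6636
φ_{22} = -0.4144 / 0.6636 = -0.624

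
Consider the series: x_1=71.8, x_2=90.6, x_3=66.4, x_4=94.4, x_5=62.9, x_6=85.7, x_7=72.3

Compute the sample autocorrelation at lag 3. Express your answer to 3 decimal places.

Mean x̄ = (71.8 + 90.6 + 66.4 + 94.4 + 62.9 + 85.7 + 72.3)/7 = 77.7286
Deviations from mean: -5.9286, 12.8714, -11.3286, 16.6714, -14.8286, 7.9714, -5.4286
Σ(x_t−x̄)(x_{t+3}−x̄) = (-98.8378) + (-190.8649) + (-90.3049) + (-90.5020) = -470.5096
Denominator Σ(x_t−x̄)² = 919.9943
r_3 = -470.5096 / 919.9943 = -0.511

-0.511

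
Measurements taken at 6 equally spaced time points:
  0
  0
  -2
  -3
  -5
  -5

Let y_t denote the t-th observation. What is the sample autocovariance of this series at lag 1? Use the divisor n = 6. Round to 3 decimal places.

Mean ȳ = (0 + 0 − 2 − 3 − 5 − 5)/6 = -2.5000
Σ_{t=1}^{5}(y_t−ȳ)(y_{t+1}−ȳ) = 14.7500
γ_1 = 14.7500 / 6 = 2.458

2.458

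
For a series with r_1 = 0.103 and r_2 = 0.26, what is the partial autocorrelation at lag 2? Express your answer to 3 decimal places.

0.252

φ_{22} = (r_2 − r_1²) / (1 − r_1²)
r_1² = (0.103)² = 0.010609
Numerator = 0.26 − 0.0106 = 0.2494; denominator = 1 − 0.0106 = 0.9894
φ_{22} = 0.2494 / 0.9894 = 0.252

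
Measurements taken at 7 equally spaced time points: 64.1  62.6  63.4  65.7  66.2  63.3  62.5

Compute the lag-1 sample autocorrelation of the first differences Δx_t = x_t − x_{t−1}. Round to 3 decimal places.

0.163

First differences Δx: -1.5, 0.8, 2.3, 0.5, -2.9, -0.8
Mean of differences = -0.2667
Numerator Σ(Δx_t−Δx̄)(Δx_{t+1}−Δx̄) = 2.7756
Denominator Σ(Δx_t−Δx̄)² = 17.0533
r_1(Δx) = 2.7756 / 17.0533 = 0.163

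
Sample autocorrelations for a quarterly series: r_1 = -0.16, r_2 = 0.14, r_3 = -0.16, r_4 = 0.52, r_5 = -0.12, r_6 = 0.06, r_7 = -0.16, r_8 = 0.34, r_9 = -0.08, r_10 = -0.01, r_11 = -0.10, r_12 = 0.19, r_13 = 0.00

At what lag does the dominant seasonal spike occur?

4

The largest autocorrelation is r_4 = 0.52, with weaker echoes at lags 8 (0.34) and 12 (0.19); the remaining lags stay at or below 0.14.
The dominant spike at lag 4 indicates a seasonal period of 4.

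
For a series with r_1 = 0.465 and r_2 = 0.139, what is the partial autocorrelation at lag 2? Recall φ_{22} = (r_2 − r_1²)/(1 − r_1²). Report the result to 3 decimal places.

φ_{22} = (r_2 − r_1²) / (1 − r_1²)
r_1² = (0.465)² = 0.216225
Numerator = 0.139 − 0.2162 = -0.0772; denominator = 1 − 0.2162 = 0.7838
φ_{22} = -0.0772 / 0.7838 = -0.099

-0.099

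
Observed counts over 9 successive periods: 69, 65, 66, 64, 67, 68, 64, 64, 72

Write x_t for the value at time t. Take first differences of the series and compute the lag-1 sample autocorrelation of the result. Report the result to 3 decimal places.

-0.116

First differences Δx: -4, 1, -2, 3, 1, -4, 0, 8
Mean of differences = 0.3750
Numerator Σ(Δx_t−Δx̄)(Δx_{t+1}−Δx̄) = -12.7656
Denominator Σ(Δx_t−Δx̄)² = 109.8750
r_1(Δx) = -12.7656 / 109.8750 = -0.116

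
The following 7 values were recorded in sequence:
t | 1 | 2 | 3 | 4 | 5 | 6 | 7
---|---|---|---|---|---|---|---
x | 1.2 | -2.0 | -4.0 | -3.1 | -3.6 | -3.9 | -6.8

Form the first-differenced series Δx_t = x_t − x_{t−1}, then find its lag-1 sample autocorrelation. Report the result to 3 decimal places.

First differences Δx: -3.2, -2.0, 0.9, -0.5, -0.3, -2.9
Mean of differences = -1.3333
Numerator Σ(Δx_t−Δx̄)(Δx_{t+1}−Δx̄) = 0.8589
Denominator Σ(Δx_t−Δx̄)² = 13.1333
r_1(Δx) = 0.8589 / 13.1333 = 0.065

0.065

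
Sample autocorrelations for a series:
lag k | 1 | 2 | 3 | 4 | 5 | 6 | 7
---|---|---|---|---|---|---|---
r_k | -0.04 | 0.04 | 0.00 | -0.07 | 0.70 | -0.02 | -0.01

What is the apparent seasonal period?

The largest autocorrelation is r_5 = 0.70; the remaining lags stay at or below 0.04.
The dominant spike at lag 5 indicates a seasonal period of 5.

5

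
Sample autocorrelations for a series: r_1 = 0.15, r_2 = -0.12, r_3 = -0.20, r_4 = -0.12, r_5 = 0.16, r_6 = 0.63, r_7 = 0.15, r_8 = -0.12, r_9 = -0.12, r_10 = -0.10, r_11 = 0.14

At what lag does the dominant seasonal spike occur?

6

The largest autocorrelation is r_6 = 0.63; the remaining lags stay at or below 0.16.
The dominant spike at lag 6 indicates a seasonal period of 6.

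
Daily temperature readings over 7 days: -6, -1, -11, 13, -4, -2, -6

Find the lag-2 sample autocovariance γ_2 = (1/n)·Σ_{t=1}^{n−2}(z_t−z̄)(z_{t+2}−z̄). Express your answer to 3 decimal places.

Mean z̄ = (-6 − 1 − 11 + 13 − 4 − 2 − 6)/7 = -2.4286
Deviations: -3.5714, 1.4286, -8.5714, 15.4286, -1.5714, 0.4286, -3.5714
Σ_{t=1}^{5}(z_t−z̄)(z_{t+2}−z̄) = 78.3469
γ_2 = 78.3469 / 7 = 11.192

11.192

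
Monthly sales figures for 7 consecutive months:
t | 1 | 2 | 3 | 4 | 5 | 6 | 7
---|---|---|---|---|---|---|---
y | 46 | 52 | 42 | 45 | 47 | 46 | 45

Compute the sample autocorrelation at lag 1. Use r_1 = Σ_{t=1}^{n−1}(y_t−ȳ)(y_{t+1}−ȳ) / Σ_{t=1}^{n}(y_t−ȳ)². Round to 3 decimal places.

-0.388

Mean ȳ = (46 + 52 + 42 + 45 + 47 + 46 + 45)/7 = 46.1429
Deviations from mean: -0.1429, 5.8571, -4.1429, -1.1429, 0.8571, -0.1429, -1.1429
Σ(y_t−ȳ)(y_{t+1}−ȳ) = (-0.8367) + (-24.2653) + (4.7347) + (-0.9796) + (-0.1224) + (0.1633) = -21.3061
Denominator Σ(y_t−ȳ)² = 54.8571
r_1 = -21.3061 / 54.8571 = -0.388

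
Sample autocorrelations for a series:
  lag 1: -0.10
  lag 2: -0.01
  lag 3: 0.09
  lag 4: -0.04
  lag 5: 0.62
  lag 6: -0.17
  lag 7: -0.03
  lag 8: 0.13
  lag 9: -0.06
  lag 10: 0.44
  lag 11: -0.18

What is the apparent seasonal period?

The largest autocorrelation is r_5 = 0.62, with a weaker echo at lag 10 (0.44); the remaining lags stay at or below 0.13.
The dominant spike at lag 5 indicates a seasonal period of 5.

5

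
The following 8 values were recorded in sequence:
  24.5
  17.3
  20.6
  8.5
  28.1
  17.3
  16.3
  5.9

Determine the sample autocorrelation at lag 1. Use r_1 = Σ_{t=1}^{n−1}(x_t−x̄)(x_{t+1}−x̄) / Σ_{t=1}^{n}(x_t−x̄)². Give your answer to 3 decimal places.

Mean x̄ = (24.5 + 17.3 + 20.6 + 8.5 + 28.1 + 17.3 + 16.3 + 5.9)/8 = 17.3125
Deviations from mean: 7.1875, -0.0125, 3.2875, -8.8125, 10.7875, -0.0125, -1.0125, -11.4125
Numerator Σ_{t=1}^{7}(x_t−x̄)(x_{t+1}−x̄) = -112.7339
Denominator Σ(x_t−x̄)² = 387.7688
r_1 = -112.7339 / 387.7688 = -0.291

-0.291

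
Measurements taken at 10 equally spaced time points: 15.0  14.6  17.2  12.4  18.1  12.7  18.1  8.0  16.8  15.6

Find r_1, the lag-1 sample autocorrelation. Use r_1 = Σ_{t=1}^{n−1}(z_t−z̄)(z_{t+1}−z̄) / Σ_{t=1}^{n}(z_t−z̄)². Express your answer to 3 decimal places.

-0.705

Mean z̄ = (15.0 + 14.6 + 17.2 + 12.4 + 18.1 + 12.7 + 18.1 + 8.0 + 16.8 + 15.6)/10 = 14.8500
Numerator Σ_{t=1}^{9}(z_t−z̄)(z_{t+1}−z̄) = -62.4775
Denominator Σ(z_t−z̄)² = 88.6450
r_1 = -62.4775 / 88.6450 = -0.705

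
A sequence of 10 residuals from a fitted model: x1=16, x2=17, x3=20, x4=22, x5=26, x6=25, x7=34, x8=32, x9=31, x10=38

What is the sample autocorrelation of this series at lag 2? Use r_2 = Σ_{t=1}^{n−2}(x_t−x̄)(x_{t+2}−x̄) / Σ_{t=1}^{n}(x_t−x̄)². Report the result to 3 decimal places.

0.409

Mean x̄ = (16 + 17 + 20 + 22 + 26 + 25 + 34 + 32 + 31 + 38)/10 = 26.1000
Numerator Σ_{t=1}^{8}(x_t−x̄)(x_{t+2}−x̄) = 205.6800
Denominator Σ(x_t−x̄)² = 502.9000
r_2 = 205.6800 / 502.9000 = 0.409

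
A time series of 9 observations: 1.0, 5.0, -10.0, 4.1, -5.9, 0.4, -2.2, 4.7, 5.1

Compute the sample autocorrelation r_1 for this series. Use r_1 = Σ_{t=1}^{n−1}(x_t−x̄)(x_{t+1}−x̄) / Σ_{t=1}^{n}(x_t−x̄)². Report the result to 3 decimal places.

-0.430

Mean x̄ = (1.0 + 5.0 − 10.0 + 4.1 − 5.9 + 0.4 − 2.2 + 4.7 + 5.1)/9 = 0.2444
Numerator Σ_{t=1}^{8}(x_t−x̄)(x_{t+1}−x̄) = -98.9064
Denominator Σ(x_t−x̄)² = 230.1822
r_1 = -98.9064 / 230.1822 = -0.430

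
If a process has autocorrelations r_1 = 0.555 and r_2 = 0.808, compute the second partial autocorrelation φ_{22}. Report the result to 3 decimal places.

φ_{22} = (r_2 − r_1²) / (1 − r_1²)
r_1² = (0.555)² = 0.308025
Numerator = 0.808 − 0.3080 = 0.5000; denominator = 1 − 0.3080 = 0.6920
φ_{22} = 0.5000 / 0.6920 = 0.723

0.723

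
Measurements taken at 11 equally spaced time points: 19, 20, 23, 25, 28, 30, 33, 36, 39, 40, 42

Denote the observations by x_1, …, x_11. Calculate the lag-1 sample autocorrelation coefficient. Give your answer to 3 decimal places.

Mean x̄ = (19 + 20 + 23 + 25 + 28 + 30 + 33 + 36 + 39 + 40 + 42)/11 = 30.4545
Numerator Σ_{t=1}^{10}(x_t−x̄)(x_{t+1}−x̄) = 504.9752
Denominator Σ(x_t−x̄)² = 666.7273
r_1 = 504.9752 / 666.7273 = 0.757

0.757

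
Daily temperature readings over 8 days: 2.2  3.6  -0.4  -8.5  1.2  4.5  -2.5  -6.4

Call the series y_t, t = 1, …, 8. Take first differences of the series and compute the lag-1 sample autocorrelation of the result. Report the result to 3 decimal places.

First differences Δy: 1.4, -4.0, -8.1, 9.7, 3.3, -7.0, -3.9
Mean of differences = -1.2286
Numerator Σ(Δy_t−Δȳ)(Δy_{t+1}−Δȳ) = -24.5637
Denominator Σ(Δy_t−Δȳ)² = 242.1943
r_1(Δy) = -24.5637 / 242.1943 = -0.101

-0.101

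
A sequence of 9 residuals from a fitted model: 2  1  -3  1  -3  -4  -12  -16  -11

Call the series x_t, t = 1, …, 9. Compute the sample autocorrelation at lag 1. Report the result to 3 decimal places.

0.643

Mean x̄ = (2 + 1 − 3 + 1 − 3 − 4 − 12 − 16 − 11)/9 = -5.0000
Numerator Σ_{t=1}^{8}(x_t−x̄)(x_{t+1}−x̄) = 216.0000
Denominator Σ(x_t−x̄)² = 336.0000
r_1 = 216.0000 / 336.0000 = 0.643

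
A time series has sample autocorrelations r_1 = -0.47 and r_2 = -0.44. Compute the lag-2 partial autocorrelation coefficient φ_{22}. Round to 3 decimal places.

-0.848

φ_{22} = (r_2 − r_1²) / (1 − r_1²)
r_1² = (-0.47)² = 0.2209
Numerator = -0.44 − 0.2209 = -0.6609; denominator = 1 − 0.2209 = 0.7791
φ_{22} = -0.6609 / 0.7791 = -0.848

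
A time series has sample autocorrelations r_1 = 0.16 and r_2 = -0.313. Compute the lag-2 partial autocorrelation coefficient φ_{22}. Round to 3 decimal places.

-0.347

φ_{22} = (r_2 − r_1²) / (1 − r_1²)
r_1² = (0.16)² = 0.0256
Numerator = -0.313 − 0.0256 = -0.3386; denominator = 1 − 0.0256 = 0.9744
φ_{22} = -0.3386 / 0.9744 = -0.347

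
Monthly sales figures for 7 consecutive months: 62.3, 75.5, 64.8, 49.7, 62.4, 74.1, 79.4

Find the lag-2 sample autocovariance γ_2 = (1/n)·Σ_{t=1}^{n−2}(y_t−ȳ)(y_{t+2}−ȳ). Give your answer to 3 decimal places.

-44.177

Mean ȳ = (62.3 + 75.5 + 64.8 + 49.7 + 62.4 + 74.1 + 79.4)/7 = 66.8857
Σ_{t=1}^{5}(y_t−ȳ)(y_{t+2}−ȳ) = -309.2404
γ_2 = -309.2404 / 7 = -44.177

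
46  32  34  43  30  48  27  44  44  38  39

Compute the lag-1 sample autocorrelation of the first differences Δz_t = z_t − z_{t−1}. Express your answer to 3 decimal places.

-0.715

First differences Δz: -14, 2, 9, -13, 18, -21, 17, 0, -6, 1
Mean of differences = -0.7000
Numerator Σ(Δz_t−Δz̄)(Δz_{t+1}−Δz̄) = -1098.2900
Denominator Σ(Δz_t−Δz̄)² = 1536.1000
r_1(Δz) = -1098.2900 / 1536.1000 = -0.715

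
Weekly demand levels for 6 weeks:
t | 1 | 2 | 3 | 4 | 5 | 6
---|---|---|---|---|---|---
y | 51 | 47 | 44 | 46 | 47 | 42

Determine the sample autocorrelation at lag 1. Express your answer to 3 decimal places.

Mean ȳ = (51 + 47 + 44 + 46 + 47 + 42)/6 = 46.1667
Numerator Σ_{t=1}^{5}(y_t−ȳ)(y_{t+1}−ȳ) = -1.0278
Denominator Σ(y_t−ȳ)² = 46.8333
r_1 = -1.0278 / 46.8333 = -0.022

-0.022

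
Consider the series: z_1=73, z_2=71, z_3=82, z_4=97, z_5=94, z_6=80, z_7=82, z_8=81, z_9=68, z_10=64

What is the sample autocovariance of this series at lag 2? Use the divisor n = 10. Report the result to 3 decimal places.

-12.348

Mean z̄ = (73 + 71 + 82 + 97 + 94 + 80 + 82 + 81 + 68 + 64)/10 = 79.2000
Σ_{t=1}^{8}(z_t−z̄)(z_{t+2}−z̄) = -123.4800
γ_2 = -123.4800 / 10 = -12.348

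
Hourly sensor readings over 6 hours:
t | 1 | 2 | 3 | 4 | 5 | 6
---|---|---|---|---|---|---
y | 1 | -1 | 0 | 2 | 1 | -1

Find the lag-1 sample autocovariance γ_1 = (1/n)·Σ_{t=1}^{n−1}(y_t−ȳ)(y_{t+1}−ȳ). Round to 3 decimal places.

Mean ȳ = (1 − 1 + 0 + 2 + 1 − 1)/6 = 0.3333
Deviations: 0.6667, -1.3333, -0.3333, 1.6667, 0.6667, -1.3333
Σ_{t=1}^{5}(y_t−ȳ)(y_{t+1}−ȳ) = -0.7778
γ_1 = -0.7778 / 6 = -0.130

-0.130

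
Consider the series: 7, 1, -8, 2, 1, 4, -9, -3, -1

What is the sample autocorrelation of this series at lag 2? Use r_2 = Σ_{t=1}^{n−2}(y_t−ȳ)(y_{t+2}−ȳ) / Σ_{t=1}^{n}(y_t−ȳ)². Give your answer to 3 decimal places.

-0.331

Mean ȳ = (7 + 1 − 8 + 2 + 1 + 4 − 9 − 3 − 1)/9 = -0.6667
Σ(y_t−ȳ)(y_{t+2}−ȳ) = (-56.2222) + (4.4444) + (-12.2222) + (12.4444) + (-13.8889) + (-10.8889) + (2.7778) = -73.5556
Denominator Σ(y_t−ȳ)² = 222.0000
r_2 = -73.5556 / 222.0000 = -0.331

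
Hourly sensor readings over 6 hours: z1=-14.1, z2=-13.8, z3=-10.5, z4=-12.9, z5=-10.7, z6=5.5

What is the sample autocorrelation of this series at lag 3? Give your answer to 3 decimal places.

0.021

Mean z̄ = (-14.1 − 13.8 − 10.5 − 12.9 − 10.7 + 5.5)/6 = -9.4167
Σ(z_t−z̄)(z_{t+3}−z̄) = (16.3136) + (5.6253) + (-16.1597) = 5.7792
Denominator Σ(z_t−z̄)² = 278.6083
r_3 = 5.7792 / 278.6083 = 0.021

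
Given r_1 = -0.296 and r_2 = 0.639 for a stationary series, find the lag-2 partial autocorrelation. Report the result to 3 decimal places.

φ_{22} = (r_2 − r_1²) / (1 − r_1²)
r_1² = (-0.296)² = 0.087616
Numerator = 0.639 − 0.0876 = 0.5514; denominator = 1 − 0.0876 = 0.9124
φ_{22} = 0.5514 / 0.9124 = 0.604

0.604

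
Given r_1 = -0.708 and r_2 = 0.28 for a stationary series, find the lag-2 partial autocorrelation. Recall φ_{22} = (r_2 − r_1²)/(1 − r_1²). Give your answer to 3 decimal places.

-0.444

φ_{22} = (r_2 − r_1²) / (1 − r_1²)
r_1² = (-0.708)² = 0.501264
Numerator = 0.28 − 0.5013 = -0.2213; denominator = 1 − 0.5013 = 0.4987
φ_{22} = -0.2213 / 0.4987 = -0.444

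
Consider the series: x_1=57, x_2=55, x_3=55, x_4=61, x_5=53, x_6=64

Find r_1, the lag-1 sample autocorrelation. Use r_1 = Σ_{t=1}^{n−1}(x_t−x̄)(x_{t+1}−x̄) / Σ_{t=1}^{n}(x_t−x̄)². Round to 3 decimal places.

-0.529

Mean x̄ = (57 + 55 + 55 + 61 + 53 + 64)/6 = 57.5000
Deviations from mean: -0.5000, -2.5000, -2.5000, 3.5000, -4.5000, 6.5000
Σ(x_t−x̄)(x_{t+1}−x̄) = (1.2500) + (6.2500) + (-8.7500) + (-15.7500) + (-29.2500) = -46.2500
Denominator Σ(x_t−x̄)² = 87.5000
r_1 = -46.2500 / 87.5000 = -0.529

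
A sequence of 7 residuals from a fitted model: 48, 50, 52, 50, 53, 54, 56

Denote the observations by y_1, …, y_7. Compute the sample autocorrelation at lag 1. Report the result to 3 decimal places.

0.353

Mean ȳ = (48 + 50 + 52 + 50 + 53 + 54 + 56)/7 = 51.8571
Numerator Σ_{t=1}^{6}(y_t−ȳ)(y_{t+1}−ȳ) = 15.8367
Denominator Σ(y_t−ȳ)² = 44.8571
r_1 = 15.8367 / 44.8571 = 0.353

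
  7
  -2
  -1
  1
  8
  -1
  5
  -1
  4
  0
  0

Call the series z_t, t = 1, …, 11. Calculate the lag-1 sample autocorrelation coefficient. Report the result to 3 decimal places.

-0.429

Mean z̄ = (7 − 2 − 1 + 1 + 8 − 1 + 5 − 1 + 4 + 0 + 0)/11 = 1.8182
Numerator Σ_{t=1}^{10}(z_t−z̄)(z_{t+1}−z̄) = -53.9421
Denominator Σ(z_t−z̄)² = 125.6364
r_1 = -53.9421 / 125.6364 = -0.429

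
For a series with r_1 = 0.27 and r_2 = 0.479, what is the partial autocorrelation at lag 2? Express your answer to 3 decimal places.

0.438

φ_{22} = (r_2 − r_1²) / (1 − r_1²)
r_1² = (0.27)² = 0.0729
Numerator = 0.479 − 0.0729 = 0.4061; denominator = 1 − 0.0729 = 0.9271
φ_{22} = 0.4061 / 0.9271 = 0.438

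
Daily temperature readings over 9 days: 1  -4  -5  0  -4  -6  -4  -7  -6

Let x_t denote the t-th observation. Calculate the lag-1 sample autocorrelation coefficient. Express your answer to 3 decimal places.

0.038

Mean x̄ = (1 − 4 − 5 + 0 − 4 − 6 − 4 − 7 − 6)/9 = -3.8889
Numerator Σ_{t=1}^{8}(x_t−x̄)(x_{t+1}−x̄) = 2.2099
Denominator Σ(x_t−x̄)² = 58.8889
r_1 = 2.2099 / 58.8889 = 0.038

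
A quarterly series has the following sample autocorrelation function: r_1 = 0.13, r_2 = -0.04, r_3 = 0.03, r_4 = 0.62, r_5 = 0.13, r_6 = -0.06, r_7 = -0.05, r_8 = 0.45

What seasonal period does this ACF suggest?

4

The largest autocorrelation is r_4 = 0.62, with a weaker echo at lag 8 (0.45); the remaining lags stay at or below 0.13.
The dominant spike at lag 4 indicates a seasonal period of 4.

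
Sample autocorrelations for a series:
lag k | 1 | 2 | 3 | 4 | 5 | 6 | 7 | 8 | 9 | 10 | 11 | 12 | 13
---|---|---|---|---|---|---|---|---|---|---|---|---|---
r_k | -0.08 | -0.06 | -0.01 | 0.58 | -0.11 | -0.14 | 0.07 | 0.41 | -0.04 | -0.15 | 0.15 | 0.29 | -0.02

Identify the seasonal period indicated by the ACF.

The largest autocorrelation is r_4 = 0.58, with weaker echoes at lags 8 (0.41) and 12 (0.29); the remaining lags stay at or below 0.15.
The dominant spike at lag 4 indicates a seasonal period of 4.

4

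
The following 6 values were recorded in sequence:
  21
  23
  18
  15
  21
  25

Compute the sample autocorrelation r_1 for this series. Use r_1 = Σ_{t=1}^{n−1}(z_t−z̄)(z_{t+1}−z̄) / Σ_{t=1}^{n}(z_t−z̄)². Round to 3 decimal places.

0.130

Mean z̄ = (21 + 23 + 18 + 15 + 21 + 25)/6 = 20.5000
Σ(z_t−z̄)(z_{t+1}−z̄) = (1.2500) + (-6.2500) + (13.7500) + (-2.7500) + (2.2500) = 8.2500
Denominator Σ(z_t−z̄)² = 63.5000
r_1 = 8.2500 / 63.5000 = 0.130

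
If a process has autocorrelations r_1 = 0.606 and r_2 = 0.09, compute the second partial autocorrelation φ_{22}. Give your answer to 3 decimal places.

φ_{22} = (r_2 − r_1²) / (1 − r_1²)
r_1² = (0.606)² = 0.367236
Numerator = 0.09 − 0.3672 = -0.2772; denominator = 1 − 0.3672 = 0.6328
φ_{22} = -0.2772 / 0.6328 = -0.438

-0.438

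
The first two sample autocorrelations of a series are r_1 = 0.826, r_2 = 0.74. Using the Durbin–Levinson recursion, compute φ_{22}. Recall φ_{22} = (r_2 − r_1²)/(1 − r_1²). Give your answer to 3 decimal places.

0.182

φ_{22} = (r_2 − r_1²) / (1 − r_1²)
r_1² = (0.826)² = 0.682276
Numerator = 0.74 − 0.6823 = 0.0577; denominator = 1 − 0.6823 = 0.3177
φ_{22} = 0.0577 / 0.3177 = 0.182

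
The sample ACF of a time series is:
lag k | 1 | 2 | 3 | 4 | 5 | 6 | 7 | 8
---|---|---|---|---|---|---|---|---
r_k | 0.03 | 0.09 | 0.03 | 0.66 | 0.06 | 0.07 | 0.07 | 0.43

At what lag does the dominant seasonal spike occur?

4

The largest autocorrelation is r_4 = 0.66, with a weaker echo at lag 8 (0.43); the remaining lags stay at or below 0.09.
The dominant spike at lag 4 indicates a seasonal period of 4.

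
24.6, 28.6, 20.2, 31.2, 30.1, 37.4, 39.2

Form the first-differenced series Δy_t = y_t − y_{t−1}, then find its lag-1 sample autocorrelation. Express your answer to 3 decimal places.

-0.698

First differences Δy: 4.0, -8.4, 11.0, -1.1, 7.3, 1.8
Mean of differences = 2.4333
Numerator Σ(Δy_t−Δȳ)(Δy_{t+1}−Δȳ) = -160.3244
Denominator Σ(Δy_t−Δȳ)² = 229.7733
r_1(Δy) = -160.3244 / 229.7733 = -0.698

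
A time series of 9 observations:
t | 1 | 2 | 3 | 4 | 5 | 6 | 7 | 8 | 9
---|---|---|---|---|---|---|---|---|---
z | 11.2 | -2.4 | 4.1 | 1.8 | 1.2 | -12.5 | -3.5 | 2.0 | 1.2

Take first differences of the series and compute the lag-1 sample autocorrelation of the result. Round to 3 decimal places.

First differences Δz: -13.6, 6.5, -2.3, -0.6, -13.7, 9.0, 5.5, -0.8
Mean of differences = -1.2500
Numerator Σ(Δz_t−Δz̄)(Δz_{t+1}−Δz̄) = -168.0125
Denominator Σ(Δz_t−Δz̄)² = 519.9400
r_1(Δz) = -168.0125 / 519.9400 = -0.323

-0.323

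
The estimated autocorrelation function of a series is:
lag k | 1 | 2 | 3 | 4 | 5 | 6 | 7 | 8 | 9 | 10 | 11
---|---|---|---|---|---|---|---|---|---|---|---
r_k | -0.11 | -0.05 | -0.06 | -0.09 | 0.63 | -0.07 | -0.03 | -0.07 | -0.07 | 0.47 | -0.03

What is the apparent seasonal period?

The largest autocorrelation is r_5 = 0.63, with a weaker echo at lag 10 (0.47); the remaining lags stay at or below -0.03.
The dominant spike at lag 5 indicates a seasonal period of 5.

5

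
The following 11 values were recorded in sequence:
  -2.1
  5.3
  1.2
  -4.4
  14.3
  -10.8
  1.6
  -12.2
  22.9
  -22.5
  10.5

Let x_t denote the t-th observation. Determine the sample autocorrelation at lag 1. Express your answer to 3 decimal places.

Mean x̄ = (-2.1 + 5.3 + 1.2 − 4.4 + 14.3 − 10.8 + 1.6 − 12.2 + 22.9 − 22.5 + 10.5)/11 = 0.3455
Numerator Σ_{t=1}^{10}(x_t−x̄)(x_{t+1}−x̄) = -1293.6202
Denominator Σ(x_t−x̄)² = 1665.4273
r_1 = -1293.6202 / 1665.4273 = -0.777

-0.777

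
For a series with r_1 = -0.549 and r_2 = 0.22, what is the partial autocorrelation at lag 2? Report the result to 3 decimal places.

-0.117

φ_{22} = (r_2 − r_1²) / (1 − r_1²)
r_1² = (-0.549)² = 0.301401
Numerator = 0.22 − 0.3014 = -0.0814; denominator = 1 − 0.3014 = 0.6986
φ_{22} = -0.0814 / 0.6986 = -0.117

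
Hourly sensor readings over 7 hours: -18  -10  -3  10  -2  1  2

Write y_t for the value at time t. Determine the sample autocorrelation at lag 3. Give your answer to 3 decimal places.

Mean ȳ = (-18 − 10 − 3 + 10 − 2 + 1 + 2)/7 = -2.8571
Deviations from mean: -15.1429, -7.1429, -0.1429, 12.8571, 0.8571, 3.8571, 4.8571
Σ(y_t−ȳ)(y_{t+3}−ȳ) = (-194.6939) + (-6.1224) + (-0.5510) + (62.4490) = -138.9184
Denominator Σ(y_t−ȳ)² = 484.8571
r_3 = -138.9184 / 484.8571 = -0.287

-0.287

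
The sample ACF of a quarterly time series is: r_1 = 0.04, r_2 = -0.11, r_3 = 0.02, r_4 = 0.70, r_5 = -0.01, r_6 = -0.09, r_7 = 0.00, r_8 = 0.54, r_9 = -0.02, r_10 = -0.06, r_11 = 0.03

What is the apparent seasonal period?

4

The largest autocorrelation is r_4 = 0.70, with a weaker echo at lag 8 (0.54); the remaining lags stay at or below 0.04.
The dominant spike at lag 4 indicates a seasonal period of 4.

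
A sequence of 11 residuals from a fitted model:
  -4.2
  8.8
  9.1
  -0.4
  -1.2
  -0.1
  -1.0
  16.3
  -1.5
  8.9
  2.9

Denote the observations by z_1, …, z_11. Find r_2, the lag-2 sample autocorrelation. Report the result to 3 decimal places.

-0.016

Mean z̄ = (-4.2 + 8.8 + 9.1 − 0.4 − 1.2 − 0.1 − 1.0 + 16.3 − 1.5 + 8.9 + 2.9)/11 = 3.4182
Numerator Σ_{t=1}^{9}(z_t−z̄)(z_{t+2}−z̄) = -6.6634
Denominator Σ(z_t−z̄)² = 407.5364
r_2 = -6.6634 / 407.5364 = -0.016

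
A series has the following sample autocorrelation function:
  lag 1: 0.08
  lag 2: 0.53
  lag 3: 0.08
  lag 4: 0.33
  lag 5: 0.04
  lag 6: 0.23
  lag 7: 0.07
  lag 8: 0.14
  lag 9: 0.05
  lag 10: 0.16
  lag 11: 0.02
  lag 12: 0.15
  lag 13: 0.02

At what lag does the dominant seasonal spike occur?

2

The largest autocorrelation is r_2 = 0.53, with weaker echoes at lags 4 (0.33), 6 (0.23), 10 (0.16) and 12 (0.15); the remaining lags stay at or below 0.14.
The dominant spike at lag 2 indicates a seasonal period of 2.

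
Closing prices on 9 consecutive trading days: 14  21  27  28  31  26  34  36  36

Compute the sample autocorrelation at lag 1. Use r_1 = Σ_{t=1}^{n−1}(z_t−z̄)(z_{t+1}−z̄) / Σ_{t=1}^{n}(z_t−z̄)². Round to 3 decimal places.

0.469

Mean z̄ = (14 + 21 + 27 + 28 + 31 + 26 + 34 + 36 + 36)/9 = 28.1111
Numerator Σ_{t=1}^{8}(z_t−z̄)(z_{t+1}−z̄) = 198.2099
Denominator Σ(z_t−z̄)² = 422.8889
r_1 = 198.2099 / 422.8889 = 0.469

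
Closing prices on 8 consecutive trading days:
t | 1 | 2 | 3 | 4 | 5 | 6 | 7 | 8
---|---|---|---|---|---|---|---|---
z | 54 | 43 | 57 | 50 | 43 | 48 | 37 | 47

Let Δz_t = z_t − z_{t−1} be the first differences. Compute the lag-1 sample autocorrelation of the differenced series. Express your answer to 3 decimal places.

First differences Δz: -11, 14, -7, -7, 5, -11, 10
Mean of differences = -1.0000
Numerator Σ(Δz_t−Δz̄)(Δz_{t+1}−Δz̄) = -410.0000
Denominator Σ(Δz_t−Δz̄)² = 654.0000
r_1(Δz) = -410.0000 / 654.0000 = -0.627

-0.627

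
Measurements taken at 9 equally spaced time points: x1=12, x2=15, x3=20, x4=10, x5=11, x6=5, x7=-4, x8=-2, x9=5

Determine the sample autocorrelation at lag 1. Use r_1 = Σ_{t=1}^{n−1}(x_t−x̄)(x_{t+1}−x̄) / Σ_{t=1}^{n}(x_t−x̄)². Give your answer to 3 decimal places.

Mean x̄ = (12 + 15 + 20 + 10 + 11 + 5 − 4 − 2 + 5)/9 = 8.0000
Numerator Σ_{t=1}^{8}(x_t−x̄)(x_{t+1}−x̄) = 319.0000
Denominator Σ(x_t−x̄)² = 484.0000
r_1 = 319.0000 / 484.0000 = 0.659

0.659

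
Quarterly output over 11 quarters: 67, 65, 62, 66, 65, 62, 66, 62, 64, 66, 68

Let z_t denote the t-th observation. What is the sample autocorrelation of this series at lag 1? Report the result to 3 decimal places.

Mean z̄ = (67 + 65 + 62 + 66 + 65 + 62 + 66 + 62 + 64 + 66 + 68)/11 = 64.8182
Numerator Σ_{t=1}^{10}(z_t−z̄)(z_{t+1}−z̄) = -5.3058
Denominator Σ(z_t−z̄)² = 43.6364
r_1 = -5.3058 / 43.6364 = -0.122

-0.122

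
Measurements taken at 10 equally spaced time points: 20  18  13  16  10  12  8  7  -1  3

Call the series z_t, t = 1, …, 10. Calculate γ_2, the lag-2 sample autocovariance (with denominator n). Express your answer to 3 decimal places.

Mean z̄ = (20 + 18 + 13 + 16 + 10 + 12 + 8 + 7 − 1 + 3)/10 = 10.6000
Σ_{t=1}^{8}(z_t−z̄)(z_{t+2}−z̄) = 122.6800
γ_2 = 122.6800 / 10 = 12.268

12.268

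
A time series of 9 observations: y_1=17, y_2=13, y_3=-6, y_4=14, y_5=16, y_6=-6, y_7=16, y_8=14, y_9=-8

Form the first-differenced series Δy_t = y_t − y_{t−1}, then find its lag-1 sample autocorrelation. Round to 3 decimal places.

First differences Δy: -4, -19, 20, 2, -22, 22, -2, -22
Mean of differences = -3.1250
Numerator Σ(Δy_t−Δȳ)(Δy_{t+1}−Δȳ) = -798.6406
Denominator Σ(Δy_t−Δȳ)² = 2158.8750
r_1(Δy) = -798.6406 / 2158.8750 = -0.370

-0.370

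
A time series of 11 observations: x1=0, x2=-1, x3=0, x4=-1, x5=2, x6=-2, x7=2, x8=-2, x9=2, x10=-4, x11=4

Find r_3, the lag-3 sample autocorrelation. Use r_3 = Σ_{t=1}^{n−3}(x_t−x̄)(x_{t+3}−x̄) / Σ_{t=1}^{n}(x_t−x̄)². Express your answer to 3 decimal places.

Mean x̄ = (0 − 1 + 0 − 1 + 2 − 2 + 2 − 2 + 2 − 4 + 4)/11 = 0.0000
Numerator Σ_{t=1}^{8}(x_t−x̄)(x_{t+3}−x̄) = -28.0000
Denominator Σ(x_t−x̄)² = 54.0000
r_3 = -28.0000 / 54.0000 = -0.519

-0.519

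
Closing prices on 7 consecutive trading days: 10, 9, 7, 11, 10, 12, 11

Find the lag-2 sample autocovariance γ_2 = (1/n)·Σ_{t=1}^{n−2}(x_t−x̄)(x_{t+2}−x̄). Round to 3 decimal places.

0.143

Mean x̄ = (10 + 9 + 7 + 11 + 10 + 12 + 11)/7 = 10.0000
Deviations: 0.0000, -1.0000, -3.0000, 1.0000, 0.0000, 2.0000, 1.0000
Σ_{t=1}^{5}(x_t−x̄)(x_{t+2}−x̄) = 1.0000
γ_2 = 1.0000 / 7 = 0.143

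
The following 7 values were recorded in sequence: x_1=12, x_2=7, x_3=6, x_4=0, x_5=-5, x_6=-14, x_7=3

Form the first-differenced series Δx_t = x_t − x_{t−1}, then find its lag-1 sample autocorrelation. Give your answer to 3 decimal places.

-0.227

First differences Δx: -5, -1, -6, -5, -9, 17
Mean of differences = -1.5000
Numerator Σ(Δx_t−Δx̄)(Δx_{t+1}−Δx̄) = -100.7500
Denominator Σ(Δx_t−Δx̄)² = 443.5000
r_1(Δx) = -100.7500 / 443.5000 = -0.227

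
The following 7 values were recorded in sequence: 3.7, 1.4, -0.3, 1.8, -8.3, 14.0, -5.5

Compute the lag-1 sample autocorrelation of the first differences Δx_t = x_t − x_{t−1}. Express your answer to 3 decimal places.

First differences Δx: -2.3, -1.7, 2.1, -10.1, 22.3, -19.5
Mean of differences = -1.5333
Numerator Σ(Δx_t−Δx̄)(Δx_{t+1}−Δx̄) = -663.9811
Denominator Σ(Δx_t−Δx̄)² = 978.0333
r_1(Δx) = -663.9811 / 978.0333 = -0.679

-0.679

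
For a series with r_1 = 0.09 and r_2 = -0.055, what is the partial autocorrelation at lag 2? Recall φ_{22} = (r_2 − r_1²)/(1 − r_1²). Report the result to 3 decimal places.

-0.064

φ_{22} = (r_2 − r_1²) / (1 − r_1²)
r_1² = (0.09)² = 0.0081
Numerator = -0.055 − 0.0081 = -0.0631; denominator = 1 − 0.0081 = 0.9919
φ_{22} = -0.0631 / 0.9919 = -0.064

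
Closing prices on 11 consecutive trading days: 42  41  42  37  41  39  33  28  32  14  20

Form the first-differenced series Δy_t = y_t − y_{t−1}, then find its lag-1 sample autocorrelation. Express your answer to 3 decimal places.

First differences Δy: -1, 1, -5, 4, -2, -6, -5, 4, -18, 6
Mean of differences = -2.2000
Numerator Σ(Δy_t−Δȳ)(Δy_{t+1}−Δȳ) = -256.2400
Denominator Σ(Δy_t−Δȳ)² = 435.6000
r_1(Δy) = -256.2400 / 435.6000 = -0.588

-0.588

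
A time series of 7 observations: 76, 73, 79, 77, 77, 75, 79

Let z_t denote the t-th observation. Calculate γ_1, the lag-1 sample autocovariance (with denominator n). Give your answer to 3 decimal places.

-1.414

Mean z̄ = (76 + 73 + 79 + 77 + 77 + 75 + 79)/7 = 76.5714
Σ_{t=1}^{6}(z_t−z̄)(z_{t+1}−z̄) = -9.8980
γ_1 = -9.8980 / 7 = -1.414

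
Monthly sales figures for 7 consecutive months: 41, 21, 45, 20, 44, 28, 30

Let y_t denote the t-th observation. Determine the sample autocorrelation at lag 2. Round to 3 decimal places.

Mean ȳ = (41 + 21 + 45 + 20 + 44 + 28 + 30)/7 = 32.7143
Σ(y_t−ȳ)(y_{t+2}−ȳ) = (101.7959) + (148.9388) + (138.6531) + (59.9388) + (-30.6327) = 418.6939
Denominator Σ(y_t−ȳ)² = 675.4286
r_2 = 418.6939 / 675.4286 = 0.620

0.620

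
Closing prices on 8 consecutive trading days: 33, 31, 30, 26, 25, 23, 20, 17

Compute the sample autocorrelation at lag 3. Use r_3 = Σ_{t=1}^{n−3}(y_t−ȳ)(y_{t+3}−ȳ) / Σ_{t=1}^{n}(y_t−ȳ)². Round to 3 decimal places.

-0.041

Mean ȳ = (33 + 31 + 30 + 26 + 25 + 23 + 20 + 17)/8 = 25.6250
Σ(y_t−ȳ)(y_{t+3}−ȳ) = (2.7656) + (-3.3594) + (-11.4844) + (-2.1094) + (5.3906) = -8.7969
Denominator Σ(y_t−ȳ)² = 215.8750
r_3 = -8.7969 / 215.8750 = -0.041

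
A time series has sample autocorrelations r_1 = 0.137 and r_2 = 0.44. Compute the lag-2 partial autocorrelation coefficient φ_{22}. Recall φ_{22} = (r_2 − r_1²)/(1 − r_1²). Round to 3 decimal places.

φ_{22} = (r_2 − r_1²) / (1 − r_1²)
r_1² = (0.137)² = 0.018769
Numerator = 0.44 − 0.0188 = 0.4212; denominator = 1 − 0.0188 = 0.9812
φ_{22} = 0.4212 / 0.9812 = 0.429

0.429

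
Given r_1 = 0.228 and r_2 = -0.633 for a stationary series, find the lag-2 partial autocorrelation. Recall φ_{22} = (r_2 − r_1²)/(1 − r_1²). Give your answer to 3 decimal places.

-0.723

φ_{22} = (r_2 − r_1²) / (1 − r_1²)
r_1² = (0.228)² = 0.051984
Numerator = -0.633 − 0.0520 = -0.6850; denominator = 1 − 0.0520 = 0.9480
φ_{22} = -0.6850 / 0.9480 = -0.723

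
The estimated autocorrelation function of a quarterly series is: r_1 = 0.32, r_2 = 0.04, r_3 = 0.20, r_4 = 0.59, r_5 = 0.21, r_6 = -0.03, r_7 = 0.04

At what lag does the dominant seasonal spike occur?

4

The largest autocorrelation is r_4 = 0.59; the remaining lags stay at or below 0.32. The elevated value at lag 1 (0.32), dropping to 0.04 at lag 2, reflects decaying short-term dependence rather than seasonality.
The dominant spike at lag 4 indicates a seasonal period of 4.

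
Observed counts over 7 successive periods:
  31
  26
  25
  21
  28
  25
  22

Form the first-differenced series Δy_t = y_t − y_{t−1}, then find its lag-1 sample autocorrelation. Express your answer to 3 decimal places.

-0.364

First differences Δy: -5, -1, -4, 7, -3, -3
Mean of differences = -1.5000
Numerator Σ(Δy_t−Δȳ)(Δy_{t+1}−Δȳ) = -34.7500
Denominator Σ(Δy_t−Δȳ)² = 95.5000
r_1(Δy) = -34.7500 / 95.5000 = -0.364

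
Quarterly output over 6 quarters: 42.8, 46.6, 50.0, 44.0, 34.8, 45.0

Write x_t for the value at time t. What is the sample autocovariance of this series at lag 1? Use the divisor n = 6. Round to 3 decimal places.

Mean x̄ = (42.8 + 46.6 + 50.0 + 44.0 + 34.8 + 45.0)/6 = 43.8667
Σ_{t=1}^{5}(x_t−x̄)(x_{t+1}−x̄) = 3.1822
γ_1 = 3.1822 / 6 = 0.530

0.530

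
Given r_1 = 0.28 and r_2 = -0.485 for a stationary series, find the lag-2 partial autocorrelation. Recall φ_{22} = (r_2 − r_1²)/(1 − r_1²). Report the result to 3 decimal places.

-0.611

φ_{22} = (r_2 − r_1²) / (1 − r_1²)
r_1² = (0.28)² = 0.0784
Numerator = -0.485 − 0.0784 = -0.5634; denominator = 1 − 0.0784 = 0.9216
φ_{22} = -0.5634 / 0.9216 = -0.611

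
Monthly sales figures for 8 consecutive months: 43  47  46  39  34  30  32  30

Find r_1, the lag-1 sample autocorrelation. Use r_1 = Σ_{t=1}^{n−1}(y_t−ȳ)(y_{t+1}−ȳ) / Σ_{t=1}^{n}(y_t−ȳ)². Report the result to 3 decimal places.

Mean ȳ = (43 + 47 + 46 + 39 + 34 + 30 + 32 + 30)/8 = 37.6250
Deviations from mean: 5.3750, 9.3750, 8.3750, 1.3750, -3.6250, -7.6250, -5.6250, -7.6250
Σ(y_t−ȳ)(y_{t+1}−ȳ) = (50.3906) + (78.5156) + (11.5156) + (-4.9844) + (27.6406) + (42.8906) + (42.8906) = 248.8594
Denominator Σ(y_t−ȳ)² = 349.8750
r_1 = 248.8594 / 349.8750 = 0.711

0.711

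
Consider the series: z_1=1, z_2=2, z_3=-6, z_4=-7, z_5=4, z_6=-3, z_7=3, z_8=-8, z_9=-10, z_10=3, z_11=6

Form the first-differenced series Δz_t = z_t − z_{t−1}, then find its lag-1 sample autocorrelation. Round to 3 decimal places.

First differences Δz: 1, -8, -1, 11, -7, 6, -11, -2, 13, 3
Mean of differences = 0.5000
Numerator Σ(Δz_t−Δz̄)(Δz_{t+1}−Δz̄) = -161.7500
Denominator Σ(Δz_t−Δz̄)² = 572.5000
r_1(Δz) = -161.7500 / 572.5000 = -0.283

-0.283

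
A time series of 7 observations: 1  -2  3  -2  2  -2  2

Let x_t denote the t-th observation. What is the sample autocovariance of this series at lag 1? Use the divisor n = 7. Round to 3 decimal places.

-3.685

Mean x̄ = (1 − 2 + 3 − 2 + 2 − 2 + 2)/7 = 0.2857
Σ_{t=1}^{6}(x_t−x̄)(x_{t+1}−x̄) = -25.7959
γ_1 = -25.7959 / 7 = -3.685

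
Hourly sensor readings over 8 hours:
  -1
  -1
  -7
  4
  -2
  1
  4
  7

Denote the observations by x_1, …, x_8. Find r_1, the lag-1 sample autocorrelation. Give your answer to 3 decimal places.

0.017

Mean x̄ = (-1 − 1 − 7 + 4 − 2 + 1 + 4 + 7)/8 = 0.6250
Σ(x_t−x̄)(x_{t+1}−x̄) = (2.6406) + (12.3906) + (-25.7344) + (-8.8594) + (-0.9844) + (1.2656) + (21.5156) = 2.2344
Denominator Σ(x_t−x̄)² = 133.8750
r_1 = 2.2344 / 133.8750 = 0.017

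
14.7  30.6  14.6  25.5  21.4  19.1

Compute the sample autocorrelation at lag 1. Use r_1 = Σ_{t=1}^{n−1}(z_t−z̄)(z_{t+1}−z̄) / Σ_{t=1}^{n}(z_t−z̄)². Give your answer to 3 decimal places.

-0.760

Mean z̄ = (14.7 + 30.6 + 14.6 + 25.5 + 21.4 + 19.1)/6 = 20.9833
Σ(z_t−z̄)(z_{t+1}−z̄) = (-60.4247) + (-61.3864) + (-28.8314) + (1.8819) + (-0.7847) = -149.5453
Denominator Σ(z_t−z̄)² = 196.8283
r_1 = -149.5453 / 196.8283 = -0.760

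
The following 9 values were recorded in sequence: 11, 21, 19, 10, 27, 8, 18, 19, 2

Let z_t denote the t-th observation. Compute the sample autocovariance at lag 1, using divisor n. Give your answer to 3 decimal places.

-25.000

Mean z̄ = (11 + 21 + 19 + 10 + 27 + 8 + 18 + 19 + 2)/9 = 15.0000
Σ_{t=1}^{8}(z_t−z̄)(z_{t+1}−z̄) = -225.0000
γ_1 = -225.0000 / 9 = -25.000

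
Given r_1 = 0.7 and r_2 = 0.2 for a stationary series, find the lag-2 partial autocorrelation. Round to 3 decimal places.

φ_{22} = (r_2 − r_1²) / (1 − r_1²)
r_1² = (0.7)² = 0.49
Numerator = 0.2 − 0.4900 = -0.2900; denominator = 1 − 0.4900 = 0.5100
φ_{22} = -0.2900 / 0.5100 = -0.569

-0.569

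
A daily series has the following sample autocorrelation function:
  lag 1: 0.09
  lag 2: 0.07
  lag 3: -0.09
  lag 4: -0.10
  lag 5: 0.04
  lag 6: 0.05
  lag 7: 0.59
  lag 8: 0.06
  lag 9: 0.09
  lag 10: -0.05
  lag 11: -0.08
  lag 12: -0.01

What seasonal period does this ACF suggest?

7

The largest autocorrelation is r_7 = 0.59; the remaining lags stay at or below 0.09.
The dominant spike at lag 7 indicates a seasonal period of 7.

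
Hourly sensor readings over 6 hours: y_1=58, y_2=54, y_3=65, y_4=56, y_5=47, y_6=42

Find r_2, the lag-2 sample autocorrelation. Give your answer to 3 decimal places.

Mean ȳ = (58 + 54 + 65 + 56 + 47 + 42)/6 = 53.6667
Deviations from mean: 4.3333, 0.3333, 11.3333, 2.3333, -6.6667, -11.6667
Σ(y_t−ȳ)(y_{t+2}−ȳ) = (49.1111) + (0.7778) + (-75.5556) + (-27.2222) = -52.8889
Denominator Σ(y_t−ȳ)² = 333.3333
r_2 = -52.8889 / 333.3333 = -0.159

-0.159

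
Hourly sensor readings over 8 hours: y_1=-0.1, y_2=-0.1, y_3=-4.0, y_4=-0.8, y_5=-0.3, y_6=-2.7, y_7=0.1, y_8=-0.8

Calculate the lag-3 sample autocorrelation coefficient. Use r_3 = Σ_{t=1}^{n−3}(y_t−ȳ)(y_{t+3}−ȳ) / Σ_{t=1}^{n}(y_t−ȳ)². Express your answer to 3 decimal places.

0.415

Mean ȳ = (-0.1 − 0.1 − 4.0 − 0.8 − 0.3 − 2.7 + 0.1 − 0.8)/8 = -1.0875
Numerator Σ_{t=1}^{5}(y_t−ȳ)(y_{t+3}−ȳ) = 6.3258
Denominator Σ(y_t−ȳ)² = 15.2288
r_3 = 6.3258 / 15.2288 = 0.415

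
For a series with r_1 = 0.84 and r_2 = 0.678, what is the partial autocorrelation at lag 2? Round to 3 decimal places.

φ_{22} = (r_2 − r_1²) / (1 − r_1²)
r_1² = (0.84)² = 0.7056
Numerator = 0.678 − 0.7056 = -0.0276; denominator = 1 − 0.7056 = 0.2944
φ_{22} = -0.0276 / 0.2944 = -0.094

-0.094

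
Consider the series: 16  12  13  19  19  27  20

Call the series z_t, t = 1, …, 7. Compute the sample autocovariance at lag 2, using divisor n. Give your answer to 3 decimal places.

1.429

Mean z̄ = (16 + 12 + 13 + 19 + 19 + 27 + 20)/7 = 18.0000
Σ_{t=1}^{5}(z_t−z̄)(z_{t+2}−z̄) = 10.0000
γ_2 = 10.0000 / 7 = 1.429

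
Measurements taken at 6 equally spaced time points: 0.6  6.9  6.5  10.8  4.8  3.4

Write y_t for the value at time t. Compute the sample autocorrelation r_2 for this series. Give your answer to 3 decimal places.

Mean ȳ = (0.6 + 6.9 + 6.5 + 10.8 + 4.8 + 3.4)/6 = 5.5000
Deviations from mean: -4.9000, 1.4000, 1.0000, 5.3000, -0.7000, -2.1000
Σ(y_t−ȳ)(y_{t+2}−ȳ) = (-4.9000) + (7.4200) + (-0.7000) + (-11.1300) = -9.3100
Denominator Σ(y_t−ȳ)² = 59.9600
r_2 = -9.3100 / 59.9600 = -0.155

-0.155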